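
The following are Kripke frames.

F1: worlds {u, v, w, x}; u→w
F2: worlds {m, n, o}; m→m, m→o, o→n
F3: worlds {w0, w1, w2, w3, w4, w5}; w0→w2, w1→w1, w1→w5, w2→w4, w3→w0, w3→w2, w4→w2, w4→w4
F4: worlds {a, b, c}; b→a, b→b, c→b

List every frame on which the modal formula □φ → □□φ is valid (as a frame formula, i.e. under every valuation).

The schema corresponds to transitivity: ∀x ∀y ∀z (Rxy ∧ Ryz → Rxz).
F1: satisfies the condition.
F2: fails — Rmo and Ron but not Rmn.
F3: fails — Rw2w4 and Rw4w2 but not Rw2w2.
F4: fails — Rcb and Rba but not Rca.
Valid on: F1.

F1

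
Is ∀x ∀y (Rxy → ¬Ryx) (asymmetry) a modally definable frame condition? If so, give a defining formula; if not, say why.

Not modally definable

If a class were modally definable it would be closed under surjective bounded morphisms (Goldblatt–Thomason).
The 3-cycle (worlds s,t,u with s→t→u→s) is asymmetric. Mapping every world to a single reflexive point • is a surjective bounded morphism, and the reflexive point is not asymmetric (R•• but asymmetry requires ¬R••).
So the class is not modally definable.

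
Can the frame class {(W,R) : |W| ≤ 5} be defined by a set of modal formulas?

Modal frame validity is preserved under disjoint unions.
Any modal formula valid on each of 6 disjoint one-world frames is valid on their disjoint union (validity is preserved under disjoint unions). Each one-world frame has |W|=1≤5, but the union has |W|=6.
So no modal formula (or set of formulas) defines exactly the |W|≤5 frames.

No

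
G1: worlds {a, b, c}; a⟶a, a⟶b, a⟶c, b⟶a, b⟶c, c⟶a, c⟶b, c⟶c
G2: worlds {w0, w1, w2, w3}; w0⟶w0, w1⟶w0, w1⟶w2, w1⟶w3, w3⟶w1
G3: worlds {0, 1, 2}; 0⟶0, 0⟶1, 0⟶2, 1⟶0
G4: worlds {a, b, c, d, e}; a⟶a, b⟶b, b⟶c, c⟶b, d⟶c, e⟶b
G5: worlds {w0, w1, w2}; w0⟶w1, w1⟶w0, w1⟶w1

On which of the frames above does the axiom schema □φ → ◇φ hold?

G1, G4

The schema corresponds to seriality: ∀x ∃y Rxy.
G1: condition met.
G2: fails — world w2 has no successor.
G3: fails — world 2 has no successor.
G4: condition met.
G5: fails — world w2 has no successor.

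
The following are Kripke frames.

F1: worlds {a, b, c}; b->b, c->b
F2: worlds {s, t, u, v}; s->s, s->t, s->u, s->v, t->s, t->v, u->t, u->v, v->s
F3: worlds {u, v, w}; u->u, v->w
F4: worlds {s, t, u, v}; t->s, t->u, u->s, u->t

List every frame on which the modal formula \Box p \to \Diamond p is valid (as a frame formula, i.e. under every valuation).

F2

This is the axiom for seriality; its first-order frame correspondent is \forall x \exists y Rxy.
F1: fails — world a has no successor.
F2: condition met.
F3: fails — world w has no successor.
F4: fails — world s has no successor.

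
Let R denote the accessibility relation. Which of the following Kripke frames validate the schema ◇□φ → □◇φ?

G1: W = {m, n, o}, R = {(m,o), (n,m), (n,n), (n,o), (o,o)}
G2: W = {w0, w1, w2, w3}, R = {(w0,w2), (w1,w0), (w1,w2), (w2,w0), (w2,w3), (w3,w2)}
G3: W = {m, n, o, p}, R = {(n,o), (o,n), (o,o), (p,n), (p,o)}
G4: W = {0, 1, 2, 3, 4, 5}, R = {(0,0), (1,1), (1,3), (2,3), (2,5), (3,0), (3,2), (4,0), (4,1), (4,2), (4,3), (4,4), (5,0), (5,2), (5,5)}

G1, G3

This is the axiom for convergence; its first-order frame correspondent is ∀x ∀y ∀z (Rxy ∧ Rxz → ∃w (Ryw ∧ Rzw)).
G1: ✓.
G2: fails — Rw1w2 and Rw1w0 but w2 and w0 have no common successor.
G3: ✓.
G4: fails — R11 and R13 but 1 and 3 have no common successor.
Valid on: G1, G3.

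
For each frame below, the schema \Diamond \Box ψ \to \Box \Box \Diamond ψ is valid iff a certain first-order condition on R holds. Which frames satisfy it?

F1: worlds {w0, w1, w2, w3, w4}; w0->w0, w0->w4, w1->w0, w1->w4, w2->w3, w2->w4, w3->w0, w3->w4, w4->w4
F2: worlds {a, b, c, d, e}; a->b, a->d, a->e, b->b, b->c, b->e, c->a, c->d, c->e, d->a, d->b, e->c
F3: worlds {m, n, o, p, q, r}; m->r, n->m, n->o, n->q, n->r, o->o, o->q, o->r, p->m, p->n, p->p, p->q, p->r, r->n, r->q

The schema corresponds to a generalized confluence (Geach) condition: \forall x \forall y \forall z ((xRy \wedge x R^2 z) \to \exists w (yRw \wedge zRw)).
F1: holds.
F2: fails — aRd, aR²e but no w with dRw and eRw.
F3: fails — mRr, mR²q but no w with rRw and qRw.

F1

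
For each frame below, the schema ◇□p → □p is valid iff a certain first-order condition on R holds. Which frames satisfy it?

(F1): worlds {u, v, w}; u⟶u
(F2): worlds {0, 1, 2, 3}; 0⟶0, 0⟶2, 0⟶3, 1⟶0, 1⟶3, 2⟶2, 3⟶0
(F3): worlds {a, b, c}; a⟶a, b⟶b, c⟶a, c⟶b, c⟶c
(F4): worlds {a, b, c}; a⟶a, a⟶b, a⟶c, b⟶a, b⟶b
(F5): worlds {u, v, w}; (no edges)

Frame correspondent (Sahlqvist): ∀x ∀y ∀z (Rxy ∧ Rxz → Ryz) — i.e. the Euclidean property.
(F1): holds.
(F2): fails — R02 and R00 but not R20.
(F3): fails — Rcb and Rcc but not Rbc.
(F4): fails — Rab and Rac but not Rbc.
(F5): holds.
Valid on: (F1), (F5).

(F1), (F5)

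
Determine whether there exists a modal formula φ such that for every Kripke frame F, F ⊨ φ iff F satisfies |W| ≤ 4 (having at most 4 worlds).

Modal frame validity is preserved under disjoint unions.
Any modal formula valid on each of 5 disjoint one-world frames is valid on their disjoint union (validity is preserved under disjoint unions). Each one-world frame has |W|=1≤4, but the union has |W|=5.
So the class is not modally definable.

No — not modally definable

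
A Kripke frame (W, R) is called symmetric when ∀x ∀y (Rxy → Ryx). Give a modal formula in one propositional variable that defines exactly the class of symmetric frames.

r → □◇r

A defining formula is r → □◇r (the B axiom).
Suppose r→□◇r is valid. Take Rxy and set V(r)={x}. Then r at x, so □◇r at x, so ◇r at y, so some z with Ryz has r; z=x, i.e. Ryx.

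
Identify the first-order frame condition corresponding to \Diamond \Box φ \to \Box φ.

The Euclidean property

Equivalently (dual form): ◇φ → □◇φ.
Suppose ◇φ→□◇φ is valid. Take Rxy, Rxz and set V(φ)={y}. Then ◇φ at x, so □◇φ at x, so ◇φ at z, so some w with Rzw has φ; w=y, i.e. Rzy. By symmetry of the argument, Ryz.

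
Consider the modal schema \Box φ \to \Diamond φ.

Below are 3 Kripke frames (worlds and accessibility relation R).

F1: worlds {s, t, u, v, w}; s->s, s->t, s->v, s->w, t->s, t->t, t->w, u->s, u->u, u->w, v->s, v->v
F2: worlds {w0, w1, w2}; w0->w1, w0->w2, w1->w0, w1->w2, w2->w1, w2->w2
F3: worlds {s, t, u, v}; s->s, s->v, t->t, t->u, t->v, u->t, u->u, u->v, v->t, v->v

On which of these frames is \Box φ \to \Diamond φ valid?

F2, F3

Frame correspondent (Sahlqvist): \forall x \exists y Rxy — i.e. seriality.
F1: fails — world w has no successor.
F2: ✓.
F3: ✓.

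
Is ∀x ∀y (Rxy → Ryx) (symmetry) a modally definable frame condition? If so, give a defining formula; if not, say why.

Yes: it is symmetry, defined by the B schema q → □◇q.
Suppose q→□◇q is valid. Take Rxy and set V(q)={x}. Then q at x, so □◇q at x, so ◇q at y, so some z with Ryz has q; z=x, i.e. Ryx.

Yes, by q → □◇q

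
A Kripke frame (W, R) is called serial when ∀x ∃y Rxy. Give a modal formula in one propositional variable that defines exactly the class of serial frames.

□p → ◇p

This is seriality; the standard corresponding axiom is D: □p → ◇p.
Suppose □p→◇p is valid. At any x set V(p)=W. Then □p at x, so ◇p at x, so x has a successor.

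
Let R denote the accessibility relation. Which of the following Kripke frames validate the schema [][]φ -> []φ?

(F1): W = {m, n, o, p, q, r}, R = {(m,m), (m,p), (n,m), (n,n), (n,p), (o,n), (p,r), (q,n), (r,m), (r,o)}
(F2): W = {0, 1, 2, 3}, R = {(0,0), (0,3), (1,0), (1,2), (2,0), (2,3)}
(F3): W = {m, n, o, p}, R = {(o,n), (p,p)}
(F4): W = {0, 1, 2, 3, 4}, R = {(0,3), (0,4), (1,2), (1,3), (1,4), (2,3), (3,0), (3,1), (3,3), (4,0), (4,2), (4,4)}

Frame correspondent (Sahlqvist): forall x forall y (Rxy -> exists z (Rxz & Rzy)) — i.e. density.
(F1): fails — Rpr but no z with Rpz and Rzr.
(F2): fails — R12 but no z with R1z and Rz2.
(F3): fails — Ron but no z with Roz and Rzn.
(F4): holds.

(F4)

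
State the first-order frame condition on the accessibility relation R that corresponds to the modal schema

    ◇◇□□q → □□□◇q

∀x ∀y ∀z ((xR²y ∧ xR³z) → ∃w (yR²w ∧ zRw))

This is a Sahlqvist (Geach-type) schema ◇^2□^2q → □^3◇^1q.
Minimal-valuation argument: fix x; take any y with xR^2y and any z with xR^3z. Set V(q) to the set of worlds R-reachable from y in exactly 2 steps. Then □^2q holds at y, so the antecedent holds at x; validity forces ◇^1q at z, giving a w with zR^1w and yR^2w.
First-order correspondent: ∀x ∀y ∀z ((xR²y ∧ xR³z) → ∃w (yR²w ∧ zRw)).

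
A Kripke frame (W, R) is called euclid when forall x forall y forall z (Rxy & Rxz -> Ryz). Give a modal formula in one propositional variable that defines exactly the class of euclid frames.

A defining formula is ◇q → □◇q (the 5 axiom).
Suppose ◇q→□◇q is valid. Take Rxy, Rxz and set V(q)={y}. Then ◇q at x, so □◇q at x, so ◇q at z, so some w with Rzw has q; w=y, i.e. Rzy. By symmetry of the argument, Ryz.

◇q → □◇q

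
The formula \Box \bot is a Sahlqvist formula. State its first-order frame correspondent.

□⊥ is valid iff no world has any successor (otherwise □⊥ fails at any world with one).
The converse is a direct semantic check.
Frame condition: \forall x \forall y \neg Rxy.

emptiness of R: \forall x \forall y \neg Rxy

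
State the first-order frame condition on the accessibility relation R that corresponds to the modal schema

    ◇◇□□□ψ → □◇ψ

∀x ∀y ∀z ((xR²y ∧ xRz) → ∃w (yR³w ∧ zRw))

This is a Sahlqvist (Geach-type) schema ◇^2□^3ψ → □^1◇^1ψ.
Minimal-valuation argument: fix x; take any y with xR^2y and any z with xR^1z. Set V(ψ) to the set of worlds R-reachable from y in exactly 3 steps. Then □^3ψ holds at y, so the antecedent holds at x; validity forces ◇^1ψ at z, giving a w with zR^1w and yR^3w.
First-order correspondent: ∀x ∀y ∀z ((xR²y ∧ xRz) → ∃w (yR³w ∧ zRw)).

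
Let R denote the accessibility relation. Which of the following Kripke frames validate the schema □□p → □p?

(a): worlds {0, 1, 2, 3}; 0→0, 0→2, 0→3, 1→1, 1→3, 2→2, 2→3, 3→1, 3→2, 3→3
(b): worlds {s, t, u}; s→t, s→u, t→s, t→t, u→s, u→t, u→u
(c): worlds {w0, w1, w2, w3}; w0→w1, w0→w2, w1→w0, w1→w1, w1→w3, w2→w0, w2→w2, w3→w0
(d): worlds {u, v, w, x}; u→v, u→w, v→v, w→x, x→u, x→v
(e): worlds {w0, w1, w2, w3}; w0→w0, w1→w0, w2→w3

This is the axiom for density; its first-order frame correspondent is ∀x ∀y (Rxy → ∃z (Rxz ∧ Rzy)).
(a): holds.
(b): holds.
(c): fails — Rw3w0 but no z with Rw3z and Rzw0.
(d): fails — Ruw but no z with Ruz and Rzw.
(e): fails — Rw2w3 but no z with Rw2z and Rzw3.
Valid on: (a), (b).

(a), (b)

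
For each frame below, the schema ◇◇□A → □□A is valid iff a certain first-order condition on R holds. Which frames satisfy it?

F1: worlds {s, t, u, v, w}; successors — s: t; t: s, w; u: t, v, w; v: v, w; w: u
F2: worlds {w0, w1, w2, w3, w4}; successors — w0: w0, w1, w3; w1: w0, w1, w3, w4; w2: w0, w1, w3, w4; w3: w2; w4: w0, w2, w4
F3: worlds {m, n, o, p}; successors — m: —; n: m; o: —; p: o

Frame correspondent (Sahlqvist): ∀x ∀y ∀z ((xR²y ∧ xR²z) → ∃w (yRw ∧ z = w)) — i.e. a generalized confluence (Geach) condition.
F1: fails — sR²s, sR²s but no w* with sRw* and s=w*.
F2: fails — w0R²w0, w0R²w2 but no w with w0Rw and w2=w.
F3: ✓.

F3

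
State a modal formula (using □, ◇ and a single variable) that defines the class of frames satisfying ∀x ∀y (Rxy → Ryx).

r → □◇r

The condition is symmetry. The B schema r → □◇r defines it.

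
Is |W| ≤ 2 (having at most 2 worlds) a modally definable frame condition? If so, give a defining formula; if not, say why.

No

Modal frame validity is preserved under disjoint unions.
Any modal formula valid on each of 3 disjoint one-world frames is valid on their disjoint union (validity is preserved under disjoint unions). Each one-world frame has |W|=1≤2, but the union has |W|=3.
So no modal formula (or set of formulas) defines exactly the |W|≤2 frames.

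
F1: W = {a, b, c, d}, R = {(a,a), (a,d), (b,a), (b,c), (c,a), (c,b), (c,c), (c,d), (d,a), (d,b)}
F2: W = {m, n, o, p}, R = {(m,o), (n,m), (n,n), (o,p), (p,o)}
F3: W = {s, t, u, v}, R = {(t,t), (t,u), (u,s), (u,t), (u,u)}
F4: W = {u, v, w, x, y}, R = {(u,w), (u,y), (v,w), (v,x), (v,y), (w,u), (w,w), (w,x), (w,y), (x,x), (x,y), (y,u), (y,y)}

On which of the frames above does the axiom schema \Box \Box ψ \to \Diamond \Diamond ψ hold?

F1, F2, F4

Frame correspondent (Sahlqvist): \forall x \exists w (x R^2 w \wedge x R^2 w) — i.e. a generalized confluence (Geach) condition.
F1: satisfies the condition.
F2: satisfies the condition.
F3: fails — at s but no w with sR²w and sR²w.
F4: satisfies the condition.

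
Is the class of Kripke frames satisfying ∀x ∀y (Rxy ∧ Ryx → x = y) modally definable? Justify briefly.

No

Any modally definable frame class is closed under surjective bounded morphisms.
The 4-cycle (worlds 0,1,2,3 with 0→1→2→3→0) is antisymmetric. Sending even-indexed worlds to s and odd-indexed worlds to t is a surjective bounded morphism onto the two-world frame with s↔t, which is not antisymmetric.
Hence antisymmetry is not modally definable.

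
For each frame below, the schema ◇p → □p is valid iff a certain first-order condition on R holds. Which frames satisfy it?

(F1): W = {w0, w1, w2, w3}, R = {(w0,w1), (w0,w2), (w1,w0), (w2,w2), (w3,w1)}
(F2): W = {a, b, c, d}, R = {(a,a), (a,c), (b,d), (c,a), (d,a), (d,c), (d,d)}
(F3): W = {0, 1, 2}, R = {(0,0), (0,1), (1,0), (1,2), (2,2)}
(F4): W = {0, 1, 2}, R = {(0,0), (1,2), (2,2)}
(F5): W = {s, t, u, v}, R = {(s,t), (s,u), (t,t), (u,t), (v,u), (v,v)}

(F4)

This is the axiom for partial functionality; its first-order frame correspondent is ∀x ∀y ∀z (Rxy ∧ Rxz → y = z).
(F1): fails — w0 sees both w1 and w2.
(F2): fails — a sees both a and c.
(F3): fails — 0 sees both 0 and 1.
(F4): condition met.
(F5): fails — s sees both t and u.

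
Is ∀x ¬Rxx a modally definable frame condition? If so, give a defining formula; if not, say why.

If a class were modally definable it would be closed under surjective bounded morphisms (Goldblatt–Thomason).
The 2-cycle (worlds s,t with s→t→s) is irreflexive, and the map sending every world to a single reflexive point • is a surjective bounded morphism (forth: every edge maps to (•,•); back: every world has a successor). So any modal formula valid on the 2-cycle is also valid on the reflexive point, which is not irreflexive.
So the class is not modally definable.

Not definable by any modal formula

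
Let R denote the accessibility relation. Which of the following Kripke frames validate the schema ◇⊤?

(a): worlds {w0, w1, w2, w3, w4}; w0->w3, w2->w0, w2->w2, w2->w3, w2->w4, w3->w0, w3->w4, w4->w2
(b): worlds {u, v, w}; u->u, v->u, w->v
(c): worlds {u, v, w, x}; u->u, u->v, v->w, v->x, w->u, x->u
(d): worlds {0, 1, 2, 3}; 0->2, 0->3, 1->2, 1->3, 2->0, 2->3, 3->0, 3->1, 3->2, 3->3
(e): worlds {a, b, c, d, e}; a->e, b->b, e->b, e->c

(b), (c), (d)

This is the axiom for seriality; its first-order frame correspondent is ∀x ∃y Rxy.
(a): fails — world w1 has no successor.
(b): condition met.
(c): condition met.
(d): condition met.
(e): fails — world c has no successor.
Valid on: (b), (c), (d).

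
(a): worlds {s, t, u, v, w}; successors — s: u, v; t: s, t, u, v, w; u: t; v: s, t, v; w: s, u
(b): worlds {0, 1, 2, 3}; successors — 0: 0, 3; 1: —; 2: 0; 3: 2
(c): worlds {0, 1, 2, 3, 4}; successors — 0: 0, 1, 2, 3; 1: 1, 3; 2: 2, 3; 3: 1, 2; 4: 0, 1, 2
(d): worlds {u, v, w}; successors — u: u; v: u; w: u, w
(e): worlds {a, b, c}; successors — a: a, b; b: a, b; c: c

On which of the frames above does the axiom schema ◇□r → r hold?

(e)

The schema corresponds to symmetry: ∀x ∀y (Rxy → Ryx).
(a): fails — Rwu but not Ruw.
(b): fails — R20 but not R02.
(c): fails — R02 but not R20.
(d): fails — Rvu but not Ruv.
(e): holds.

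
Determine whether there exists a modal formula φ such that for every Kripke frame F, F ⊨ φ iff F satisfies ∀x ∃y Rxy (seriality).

The condition is seriality. A defining modal formula is □p → ◇p.
Suppose □p→◇p is valid. At any x set V(p)=W. Then □p at x, so ◇p at x, so x has a successor.

Definable; □p → ◇p defines it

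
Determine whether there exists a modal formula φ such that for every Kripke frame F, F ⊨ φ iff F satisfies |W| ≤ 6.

Any modally definable frame class is closed under disjoint unions.
Any modal formula valid on each of 7 disjoint one-world frames is valid on their disjoint union (validity is preserved under disjoint unions). Each one-world frame has |W|=1≤6, but the union has |W|=7.
So the class is not modally definable.

Not modally definable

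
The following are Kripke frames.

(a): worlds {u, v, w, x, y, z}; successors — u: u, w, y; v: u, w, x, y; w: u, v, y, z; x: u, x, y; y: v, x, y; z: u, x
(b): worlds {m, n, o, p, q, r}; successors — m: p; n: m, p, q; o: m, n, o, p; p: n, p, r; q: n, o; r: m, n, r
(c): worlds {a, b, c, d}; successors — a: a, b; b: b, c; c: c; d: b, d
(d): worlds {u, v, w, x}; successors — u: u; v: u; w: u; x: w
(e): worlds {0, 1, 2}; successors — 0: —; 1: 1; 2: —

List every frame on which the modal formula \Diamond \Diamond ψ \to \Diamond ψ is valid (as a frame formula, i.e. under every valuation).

Frame correspondent (Sahlqvist): \forall x \forall y (x R^2 y \to \exists w (y = w \wedge xRw)) — i.e. a generalized confluence (Geach) condition.
(a): fails — uR²v but no t with v=t and uRt.
(b): fails — mR²n but no w with n=w and mRw.
(c): fails — aR²c but no w with c=w and aRw.
(d): fails — xR²u but no t with u=t and xRt.
(e): ✓.

(e)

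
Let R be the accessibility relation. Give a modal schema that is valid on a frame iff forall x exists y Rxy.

□q → ◇q

This is seriality; the standard corresponding axiom is D: □q → ◇q.
Suppose □q→◇q is valid. At any x set V(q)=W. Then □q at x, so ◇q at x, so x has a successor.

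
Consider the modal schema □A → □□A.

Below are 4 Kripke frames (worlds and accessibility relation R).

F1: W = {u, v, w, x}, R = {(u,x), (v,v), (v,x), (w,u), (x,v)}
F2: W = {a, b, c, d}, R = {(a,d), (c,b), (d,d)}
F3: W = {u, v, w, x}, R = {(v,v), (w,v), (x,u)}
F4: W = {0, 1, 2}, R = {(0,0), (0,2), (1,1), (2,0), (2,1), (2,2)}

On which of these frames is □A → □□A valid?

F2, F3

The schema corresponds to transitivity: ∀x ∀y ∀z (Rxy ∧ Ryz → Rxz).
F1: fails — Rwu and Rux but not Rwx.
F2: ✓.
F3: ✓.
F4: fails — R02 and R21 but not R01.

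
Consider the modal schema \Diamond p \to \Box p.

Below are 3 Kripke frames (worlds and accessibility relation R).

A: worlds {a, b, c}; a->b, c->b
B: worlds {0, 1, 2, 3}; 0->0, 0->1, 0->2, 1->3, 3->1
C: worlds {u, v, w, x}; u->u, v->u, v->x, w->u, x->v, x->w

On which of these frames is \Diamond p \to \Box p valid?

The schema corresponds to partial functionality: \forall x \forall y \forall z (Rxy \wedge Rxz \to y = z).
A: holds.
B: fails — 0 sees both 0 and 1.
C: fails — v sees both u and x.

A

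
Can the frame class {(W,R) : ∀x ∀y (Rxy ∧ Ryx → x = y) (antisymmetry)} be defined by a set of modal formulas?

Modal frame validity is preserved under surjective bounded morphisms.
The 8-cycle (worlds a,b,c,d,e,f,g,h with a→b→c→d→e→f→g→h→a) is antisymmetric. Sending even-indexed worlds to • and odd-indexed worlds to ∘ is a surjective bounded morphism onto the two-world frame with •↔∘, which is not antisymmetric.
So no modal formula (or set of formulas) defines exactly the antisymmetric frames.

No — not modally definable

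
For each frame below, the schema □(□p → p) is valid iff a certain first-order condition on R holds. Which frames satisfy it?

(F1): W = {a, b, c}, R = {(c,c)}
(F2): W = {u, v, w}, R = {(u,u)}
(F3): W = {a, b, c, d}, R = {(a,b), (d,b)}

(F1), (F2)

Frame correspondent (Sahlqvist): ∀x ∀y (Rxy → Ryy) — i.e. shift-reflexivity.
(F1): satisfies the condition.
(F2): satisfies the condition.
(F3): fails — Rdb but not Rbb.
Valid on: (F1), (F2).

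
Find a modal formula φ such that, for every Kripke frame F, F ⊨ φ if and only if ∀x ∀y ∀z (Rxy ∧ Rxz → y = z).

◇r → □r

A defining formula is ◇r → □r (the CD axiom).
Suppose ◇r→□r is valid. Take Rxy, Rxz and set V(r)={y}. Then ◇r at x, so □r at x, so r at z, i.e. z=y.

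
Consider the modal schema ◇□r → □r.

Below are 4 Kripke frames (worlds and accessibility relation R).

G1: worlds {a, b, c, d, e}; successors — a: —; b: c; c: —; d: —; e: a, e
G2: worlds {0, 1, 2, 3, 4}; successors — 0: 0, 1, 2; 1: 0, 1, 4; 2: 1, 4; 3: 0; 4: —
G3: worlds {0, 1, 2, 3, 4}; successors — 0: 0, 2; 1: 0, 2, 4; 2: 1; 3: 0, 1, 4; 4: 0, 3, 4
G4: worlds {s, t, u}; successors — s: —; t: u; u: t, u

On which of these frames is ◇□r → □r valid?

Frame correspondent (Sahlqvist): ∀x ∀y ∀z (Rxy ∧ Rxz → Ryz) — i.e. the Euclidean property.
G1: fails — Rbc and Rbc but not Rcc.
G2: fails — R02 and R00 but not R20.
G3: fails — R02 and R00 but not R20.
G4: fails — Rut and Rut but not Rtt.
Valid on no frame.

none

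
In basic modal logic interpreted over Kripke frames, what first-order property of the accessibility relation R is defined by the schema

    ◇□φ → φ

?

Symmetry

Equivalently (dual form): φ → □◇φ.
Suppose φ→□◇φ is valid. Take Rxy and set V(φ)={x}. Then φ at x, so □◇φ at x, so ◇φ at y, so some z with Ryz has φ; z=x, i.e. Ryx.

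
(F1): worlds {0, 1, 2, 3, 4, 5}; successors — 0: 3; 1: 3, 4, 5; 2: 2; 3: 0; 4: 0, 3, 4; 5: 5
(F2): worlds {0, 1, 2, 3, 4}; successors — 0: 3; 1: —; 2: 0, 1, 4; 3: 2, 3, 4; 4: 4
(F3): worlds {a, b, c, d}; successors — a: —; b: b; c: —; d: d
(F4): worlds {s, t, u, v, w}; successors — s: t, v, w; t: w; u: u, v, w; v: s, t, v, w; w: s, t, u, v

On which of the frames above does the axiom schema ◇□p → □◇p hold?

(F3)

Frame correspondent (Sahlqvist): ∀x ∀y ∀z (Rxy ∧ Rxz → ∃w (Ryw ∧ Rzw)) — i.e. convergence.
(F1): fails — R14 and R15 but 4 and 5 have no common successor.
(F2): fails — R20 and R21 but 0 and 1 have no common successor.
(F3): holds.
(F4): fails — Rsw and Rst but w and t have no common successor.
Valid on: (F3).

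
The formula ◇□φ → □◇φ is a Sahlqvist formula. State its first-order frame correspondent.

Suppose ◇□φ→□◇φ is valid. Take Rxy, Rxz and set V(φ)={w : Ryw}. Then □φ at y so ◇□φ at x, so □◇φ at x, so ◇φ at z, giving w with Rzw and Ryw.
Conversely, any frame satisfying ∀x ∀y ∀z (Rxy ∧ Rxz → ∃w (Ryw ∧ Rzw)) validates the schema.
Frame condition: ∀x ∀y ∀z (Rxy ∧ Rxz → ∃w (Ryw ∧ Rzw)).

convergence: ∀x ∀y ∀z (Rxy ∧ Rxz → ∃w (Ryw ∧ Rzw))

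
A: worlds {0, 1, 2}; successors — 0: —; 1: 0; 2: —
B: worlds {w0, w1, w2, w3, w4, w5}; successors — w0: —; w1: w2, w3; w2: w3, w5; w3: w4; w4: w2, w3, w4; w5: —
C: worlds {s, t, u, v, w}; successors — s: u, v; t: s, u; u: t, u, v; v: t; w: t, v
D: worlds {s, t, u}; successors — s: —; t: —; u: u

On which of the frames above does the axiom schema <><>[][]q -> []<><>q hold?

A, C, D

Frame correspondent (Sahlqvist): forall x forall y forall z ((x R^2 y & xRz) -> exists w (y R^2 w & z R^2 w)) — i.e. a generalized confluence (Geach) condition.
A: condition met.
B: fails — w1R²w5, w1Rw2 but no w with w5R²w and w2R²w.
C: condition met.
D: condition met.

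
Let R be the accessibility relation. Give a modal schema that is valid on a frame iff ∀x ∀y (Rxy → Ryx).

r → □◇r

A defining formula is r → □◇r (the B axiom).
Suppose r→□◇r is valid. Take Rxy and set V(r)={x}. Then r at x, so □◇r at x, so ◇r at y, so some z with Ryz has r; z=x, i.e. Ryx.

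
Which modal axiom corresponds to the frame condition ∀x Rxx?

□ψ → ψ

The condition is reflexivity. The T schema □ψ → ψ defines it.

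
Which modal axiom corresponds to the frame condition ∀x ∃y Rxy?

□q → ◇q

A defining formula is □q → ◇q (the D axiom).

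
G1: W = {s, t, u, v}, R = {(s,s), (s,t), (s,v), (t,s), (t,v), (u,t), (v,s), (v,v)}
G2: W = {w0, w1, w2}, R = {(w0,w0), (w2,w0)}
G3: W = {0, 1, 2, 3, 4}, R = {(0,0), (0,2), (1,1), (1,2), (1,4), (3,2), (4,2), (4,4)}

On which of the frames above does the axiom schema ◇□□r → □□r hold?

Frame correspondent (Sahlqvist): ∀x ∀y ∀z ((xRy ∧ xR²z) → ∃w (yR²w ∧ z = w)) — i.e. a generalized confluence (Geach) condition.
G1: holds.
G2: holds.
G3: fails — 0R2, 0R²0 but no w with 2R²w and 0=w.
Valid on: G1, G2.

G1, G2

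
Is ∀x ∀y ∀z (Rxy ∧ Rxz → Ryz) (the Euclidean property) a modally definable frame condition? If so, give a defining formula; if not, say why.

Definable; ◇p → □◇p defines it

This is a Sahlqvist condition; the 5 axiom ◇p → □◇p defines it.
Suppose ◇p→□◇p is valid. Take Rxy, Rxz and set V(p)={y}. Then ◇p at x, so □◇p at x, so ◇p at z, so some w with Rzw has p; w=y, i.e. Rzy. By symmetry of the argument, Ryz.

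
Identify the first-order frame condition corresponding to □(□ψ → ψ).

This schema is the T□ axiom.
Its frame correspondent is shift-reflexivity — ∀x ∀y (Rxy → Ryy).

Shift-reflexivity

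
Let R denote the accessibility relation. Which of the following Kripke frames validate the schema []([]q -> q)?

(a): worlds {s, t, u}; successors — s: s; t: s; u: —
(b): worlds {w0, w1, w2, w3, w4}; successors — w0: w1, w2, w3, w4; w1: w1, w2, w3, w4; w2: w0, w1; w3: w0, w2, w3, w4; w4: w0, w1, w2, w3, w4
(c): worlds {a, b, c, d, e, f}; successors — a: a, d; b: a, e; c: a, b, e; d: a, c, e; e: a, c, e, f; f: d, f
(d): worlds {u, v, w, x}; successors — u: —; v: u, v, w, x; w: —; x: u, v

The schema corresponds to shift-reflexivity: forall x forall y (Rxy -> Ryy).
(a): condition met.
(b): fails — Rw4w0 but not Rw0w0.
(c): fails — Rdc but not Rcc.
(d): fails — Rvw but not Rww.
Valid on: (a).

(a)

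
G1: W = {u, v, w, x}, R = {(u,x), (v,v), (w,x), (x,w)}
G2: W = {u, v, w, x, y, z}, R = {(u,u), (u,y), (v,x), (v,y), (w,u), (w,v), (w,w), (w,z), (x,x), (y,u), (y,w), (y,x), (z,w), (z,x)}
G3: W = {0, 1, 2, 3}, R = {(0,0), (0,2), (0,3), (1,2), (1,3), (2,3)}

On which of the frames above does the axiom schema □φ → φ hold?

none

The schema corresponds to reflexivity: ∀x Rxx.
G1: fails — world u does not see itself.
G2: fails — world v does not see itself.
G3: fails — world 1 does not see itself.
Valid on no frame.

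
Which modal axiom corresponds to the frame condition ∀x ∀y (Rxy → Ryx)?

The condition is symmetry. The B schema q → □◇q defines it.
Suppose q→□◇q is valid. Take Rxy and set V(q)={x}. Then q at x, so □◇q at x, so ◇q at y, so some z with Ryz has q; z=x, i.e. Ryx.

q → □◇q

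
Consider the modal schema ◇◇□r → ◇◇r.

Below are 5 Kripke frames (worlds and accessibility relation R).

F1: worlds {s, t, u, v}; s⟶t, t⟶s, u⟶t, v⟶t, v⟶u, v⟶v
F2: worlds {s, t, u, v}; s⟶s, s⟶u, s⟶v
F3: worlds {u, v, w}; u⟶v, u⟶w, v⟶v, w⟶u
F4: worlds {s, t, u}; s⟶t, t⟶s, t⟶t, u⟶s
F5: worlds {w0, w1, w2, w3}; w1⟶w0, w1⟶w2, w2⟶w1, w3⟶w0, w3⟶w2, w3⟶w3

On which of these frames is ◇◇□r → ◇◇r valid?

F4

This is the axiom for a generalized confluence (Geach) condition; its first-order frame correspondent is ∀x ∀y (xR²y → ∃w (yRw ∧ xR²w)).
F1: fails — sR²s but no w with sRw and sR²w.
F2: fails — sR²u but no w with uRw and sR²w.
F3: fails — wR²w but no t with wRt and wR²t.
F4: satisfies the condition.
F5: fails — w1R²w1 but no w with w1Rw and w1R²w.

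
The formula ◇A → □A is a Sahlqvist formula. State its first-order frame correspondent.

partial functionality: ∀x ∀y ∀z (Rxy ∧ Rxz → y = z)

This schema is the CD axiom.
It corresponds to partial functionality: ∀x ∀y ∀z (Rxy ∧ Rxz → y = z).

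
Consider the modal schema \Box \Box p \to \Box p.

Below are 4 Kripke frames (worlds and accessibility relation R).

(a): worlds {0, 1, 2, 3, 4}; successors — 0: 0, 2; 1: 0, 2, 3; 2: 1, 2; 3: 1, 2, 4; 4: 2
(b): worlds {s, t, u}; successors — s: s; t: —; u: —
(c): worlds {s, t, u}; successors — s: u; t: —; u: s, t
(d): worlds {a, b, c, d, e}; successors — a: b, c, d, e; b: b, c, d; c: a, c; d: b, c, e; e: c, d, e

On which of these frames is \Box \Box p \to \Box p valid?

The schema corresponds to density: \forall x \forall y (Rxy \to \exists z (Rxz \wedge Rzy)).
(a): fails — R34 but no z with R3z and Rz4.
(b): holds.
(c): fails — Rsu but no z with Rsz and Rzu.
(d): holds.

(b), (d)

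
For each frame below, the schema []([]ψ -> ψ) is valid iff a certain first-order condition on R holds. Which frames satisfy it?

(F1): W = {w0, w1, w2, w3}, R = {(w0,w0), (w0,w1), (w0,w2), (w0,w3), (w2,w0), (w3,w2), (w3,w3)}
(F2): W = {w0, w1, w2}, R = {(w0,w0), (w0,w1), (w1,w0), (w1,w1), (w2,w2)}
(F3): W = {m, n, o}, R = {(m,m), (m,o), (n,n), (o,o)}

(F2), (F3)

The schema corresponds to shift-reflexivity: forall x forall y (Rxy -> Ryy).
(F1): fails — Rw3w2 but not Rw2w2.
(F2): condition met.
(F3): condition met.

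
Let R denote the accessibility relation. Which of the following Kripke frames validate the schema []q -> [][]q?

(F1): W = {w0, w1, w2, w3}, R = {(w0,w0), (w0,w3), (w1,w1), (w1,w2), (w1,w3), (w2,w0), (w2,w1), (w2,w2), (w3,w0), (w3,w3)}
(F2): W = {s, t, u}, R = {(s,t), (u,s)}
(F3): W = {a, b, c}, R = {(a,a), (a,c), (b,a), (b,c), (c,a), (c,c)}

This is the axiom for transitivity; its first-order frame correspondent is forall x forall y forall z (Rxy & Ryz -> Rxz).
(F1): fails — Rw1w2 and Rw2w0 but not Rw1w0.
(F2): fails — Rus and Rst but not Rut.
(F3): ✓.

(F3)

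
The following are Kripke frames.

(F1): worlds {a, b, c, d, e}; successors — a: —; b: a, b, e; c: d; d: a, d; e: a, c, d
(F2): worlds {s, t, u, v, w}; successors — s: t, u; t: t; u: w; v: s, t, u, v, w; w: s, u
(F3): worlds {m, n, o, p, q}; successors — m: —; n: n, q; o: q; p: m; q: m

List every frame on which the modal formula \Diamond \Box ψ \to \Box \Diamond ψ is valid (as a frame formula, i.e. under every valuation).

none

Frame correspondent (Sahlqvist): \forall x \forall y \forall z (Rxy \wedge Rxz \to \exists w (Ryw \wedge Rzw)) — i.e. convergence.
(F1): fails — Rbb and Rba but b and a have no common successor.
(F2): fails — Rsu and Rst but u and t have no common successor.
(F3): fails — Rnn and Rnq but n and q have no common successor.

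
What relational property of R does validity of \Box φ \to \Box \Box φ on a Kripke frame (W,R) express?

Suppose □φ→□□φ is valid. Take Rxy, Ryz and set V(φ)={w : Rxw}. Then □φ at x, so □□φ at x, so □φ at y, so φ at z, i.e. Rxz.
The converse is a direct semantic check.
So the correspondent is transitivity.

Transitivity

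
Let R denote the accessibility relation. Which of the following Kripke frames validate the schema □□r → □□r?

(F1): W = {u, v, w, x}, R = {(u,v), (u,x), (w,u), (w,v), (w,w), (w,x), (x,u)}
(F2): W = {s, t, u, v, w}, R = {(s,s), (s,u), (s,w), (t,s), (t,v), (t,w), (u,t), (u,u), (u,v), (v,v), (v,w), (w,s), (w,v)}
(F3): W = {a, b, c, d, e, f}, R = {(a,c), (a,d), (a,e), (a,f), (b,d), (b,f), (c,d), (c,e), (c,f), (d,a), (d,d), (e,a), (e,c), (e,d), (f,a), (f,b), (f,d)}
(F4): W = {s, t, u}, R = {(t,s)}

(F1), (F2), (F3), (F4)

The schema corresponds to a generalized confluence (Geach) condition: ∀x ∀z (xR²z → ∃w (xR²w ∧ z = w)).
(F1): ✓.
(F2): ✓.
(F3): ✓.
(F4): ✓.
Valid on: (F1), (F2), (F3), (F4).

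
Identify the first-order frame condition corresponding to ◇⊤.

◇⊤ holds at w iff w has a successor, so frame-validity of ◇⊤ is exactly seriality. Equivalently via □q → ◇q:
Suppose □q→◇q is valid. At any x set V(q)=W. Then □q at x, so ◇q at x, so x has a successor.
The converse is a direct semantic check.
So the correspondent is seriality.

seriality: ∀x ∃y Rxy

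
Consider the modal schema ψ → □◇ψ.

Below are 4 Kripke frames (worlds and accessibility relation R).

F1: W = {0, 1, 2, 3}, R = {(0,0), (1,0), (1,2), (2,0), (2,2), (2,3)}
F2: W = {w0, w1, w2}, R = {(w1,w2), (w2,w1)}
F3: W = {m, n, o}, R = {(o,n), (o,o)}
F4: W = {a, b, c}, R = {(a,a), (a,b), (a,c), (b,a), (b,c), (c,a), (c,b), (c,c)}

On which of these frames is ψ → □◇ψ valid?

F2, F4

The schema corresponds to symmetry: ∀x ∀y (Rxy → Ryx).
F1: fails — R10 but not R01.
F2: ✓.
F3: fails — Ron but not Rno.
F4: ✓.
Valid on: F2, F4.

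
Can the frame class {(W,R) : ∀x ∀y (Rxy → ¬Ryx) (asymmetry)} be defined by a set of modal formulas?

Modal frame validity is preserved under surjective bounded morphisms.
The 3-cycle (worlds 0,1,2 with 0→1→2→0) is asymmetric. Mapping every world to a single reflexive point • is a surjective bounded morphism, and the reflexive point is not asymmetric (R•• but asymmetry requires ¬R••).
Hence asymmetry is not modally definable.

No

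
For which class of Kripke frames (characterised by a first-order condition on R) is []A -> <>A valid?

Suppose □A→◇A is valid. At any x set V(A)=W. Then □A at x, so ◇A at x, so x has a successor.

Seriality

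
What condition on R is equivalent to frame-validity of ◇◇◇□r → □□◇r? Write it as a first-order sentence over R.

This is a Sahlqvist (Geach-type) schema ◇^3□^1r → □^2◇^1r.
Minimal-valuation argument: fix x; take any y with xR^3y and any z with xR^2z. Set V(r) to the set of worlds R-reachable from y in exactly 1 step. Then □^1r holds at y, so the antecedent holds at x; validity forces ◇^1r at z, giving a w with zR^1w and yR^1w.
First-order correspondent: ∀x ∀y ∀z ((xR³y ∧ xR²z) → ∃w (yRw ∧ zRw)).

∀x ∀y ∀z ((xR³y ∧ xR²z) → ∃w (yRw ∧ zRw))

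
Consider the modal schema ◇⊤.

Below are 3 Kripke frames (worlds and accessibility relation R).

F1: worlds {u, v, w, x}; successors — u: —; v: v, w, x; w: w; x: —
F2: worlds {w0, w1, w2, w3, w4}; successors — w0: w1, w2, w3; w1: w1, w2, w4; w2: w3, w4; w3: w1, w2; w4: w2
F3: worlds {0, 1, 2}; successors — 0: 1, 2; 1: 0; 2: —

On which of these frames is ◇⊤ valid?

Frame correspondent (Sahlqvist): ∀x ∃y Rxy — i.e. seriality.
F1: fails — world u has no successor.
F2: holds.
F3: fails — world 2 has no successor.

F2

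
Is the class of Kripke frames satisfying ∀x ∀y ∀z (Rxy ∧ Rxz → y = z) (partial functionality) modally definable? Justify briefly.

Definable; ◇p → □p defines it

This is a Sahlqvist condition; the CD axiom ◇p → □p defines it.
Suppose ◇p→□p is valid. Take Rxy, Rxz and set V(p)={y}. Then ◇p at x, so □p at x, so p at z, i.e. z=y.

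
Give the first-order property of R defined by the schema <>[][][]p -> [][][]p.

This is a Sahlqvist (Geach-type) schema ◇^1□^3p → □^3◇^0p.
Minimal-valuation argument: fix x; take any y with xR^1y and any z with xR^3z. Set V(p) to the set of worlds R-reachable from y in exactly 3 steps. Then □^3p holds at y, so the antecedent holds at x; validity forces ◇^0p at z, giving a w with zR^0w and yR^3w.
First-order correspondent: forall x forall y forall z ((xRy & x R^3 z) -> exists w (y R^3 w & z = w)).

forall x forall y forall z ((xRy & x R^3 z) -> exists w (y R^3 w & z = w))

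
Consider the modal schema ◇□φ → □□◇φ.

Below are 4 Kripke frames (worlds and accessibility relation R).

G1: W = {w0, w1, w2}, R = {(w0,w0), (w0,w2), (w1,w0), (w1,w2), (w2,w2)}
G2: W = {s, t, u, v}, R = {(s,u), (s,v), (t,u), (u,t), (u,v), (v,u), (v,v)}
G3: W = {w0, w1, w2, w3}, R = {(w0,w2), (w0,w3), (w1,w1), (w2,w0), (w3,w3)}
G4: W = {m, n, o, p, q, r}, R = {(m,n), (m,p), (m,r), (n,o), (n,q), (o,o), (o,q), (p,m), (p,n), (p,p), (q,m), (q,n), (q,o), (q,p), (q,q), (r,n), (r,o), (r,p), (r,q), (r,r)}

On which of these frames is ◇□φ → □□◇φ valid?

G1

The schema corresponds to a generalized confluence (Geach) condition: ∀x ∀y ∀z ((xRy ∧ xR²z) → ∃w (yRw ∧ zRw)).
G1: ✓.
G2: fails — sRu, sR²t but no w with uRw and tRw.
G3: fails — w0Rw2, w0R²w0 but no w with w2Rw and w0Rw.
G4: fails — mRn, mR²m but no w with nRw and mRw.
Valid on: G1.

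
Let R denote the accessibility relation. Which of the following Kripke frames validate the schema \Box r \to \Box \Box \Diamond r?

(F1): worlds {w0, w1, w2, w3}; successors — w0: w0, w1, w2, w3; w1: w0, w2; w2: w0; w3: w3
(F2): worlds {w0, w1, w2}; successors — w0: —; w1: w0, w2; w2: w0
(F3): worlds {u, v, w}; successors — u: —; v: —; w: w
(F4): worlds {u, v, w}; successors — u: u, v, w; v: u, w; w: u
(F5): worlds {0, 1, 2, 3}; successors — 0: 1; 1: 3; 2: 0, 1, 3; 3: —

Frame correspondent (Sahlqvist): \forall x \forall z (x R^2 z \to \exists w (xRw \wedge zRw)) — i.e. a generalized confluence (Geach) condition.
(F1): fails — w1R²w3 but no w with w1Rw and w3Rw.
(F2): fails — w1R²w0 but no w with w1Rw and w0Rw.
(F3): condition met.
(F4): condition met.
(F5): fails — 0R²3 but no w with 0Rw and 3Rw.

(F3), (F4)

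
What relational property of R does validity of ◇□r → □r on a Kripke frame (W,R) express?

the Euclidean property: ∀x ∀y ∀z (Rxy ∧ Rxz → Ryz)

Equivalently (dual form): ◇r → □◇r.
Suppose ◇r→□◇r is valid. Take Rxy, Rxz and set V(r)={y}. Then ◇r at x, so □◇r at x, so ◇r at z, so some w with Rzw has r; w=y, i.e. Rzy. By symmetry of the argument, Ryz.
The converse is a direct semantic check.
Frame condition: ∀x ∀y ∀z (Rxy ∧ Rxz → Ryz).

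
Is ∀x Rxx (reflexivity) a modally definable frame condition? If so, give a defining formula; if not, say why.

This is a Sahlqvist condition; the T axiom □q → q defines it.
Suppose □q→q is valid. At any x set V(q)={w : Rxw}. Then □q holds at x, so q holds at x, i.e. Rxx.

Yes — defined by □q → q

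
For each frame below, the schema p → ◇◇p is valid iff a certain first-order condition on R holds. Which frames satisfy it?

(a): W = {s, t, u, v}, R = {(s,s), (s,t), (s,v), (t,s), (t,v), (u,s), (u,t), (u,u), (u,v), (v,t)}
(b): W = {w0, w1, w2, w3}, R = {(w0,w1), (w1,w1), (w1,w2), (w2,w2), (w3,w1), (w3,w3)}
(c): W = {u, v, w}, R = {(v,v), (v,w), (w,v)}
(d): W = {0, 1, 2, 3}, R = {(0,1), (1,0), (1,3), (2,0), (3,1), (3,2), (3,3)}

(a)

The schema corresponds to a generalized confluence (Geach) condition: ∀x ∃w (x = w ∧ xR²w).
(a): condition met.
(b): fails — at w0 but no w with w0=w and w0R²w.
(c): fails — at u but no t with u=t and uR²t.
(d): fails — at 2 but no w with 2=w and 2R²w.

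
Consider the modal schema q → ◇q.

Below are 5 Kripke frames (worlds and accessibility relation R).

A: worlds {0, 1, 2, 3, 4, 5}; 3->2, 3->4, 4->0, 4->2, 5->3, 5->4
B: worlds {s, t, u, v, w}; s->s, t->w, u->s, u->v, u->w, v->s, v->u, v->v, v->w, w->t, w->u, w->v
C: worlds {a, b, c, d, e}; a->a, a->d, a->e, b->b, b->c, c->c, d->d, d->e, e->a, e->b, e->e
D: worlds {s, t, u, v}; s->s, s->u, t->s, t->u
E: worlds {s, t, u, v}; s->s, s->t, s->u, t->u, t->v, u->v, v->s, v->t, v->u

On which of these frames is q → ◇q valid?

This is the axiom for reflexivity; its first-order frame correspondent is ∀x Rxx.
A: fails — world 0 does not see itself.
B: fails — world t does not see itself.
C: holds.
D: fails — world t does not see itself.
E: fails — world t does not see itself.
Valid on: C.

C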